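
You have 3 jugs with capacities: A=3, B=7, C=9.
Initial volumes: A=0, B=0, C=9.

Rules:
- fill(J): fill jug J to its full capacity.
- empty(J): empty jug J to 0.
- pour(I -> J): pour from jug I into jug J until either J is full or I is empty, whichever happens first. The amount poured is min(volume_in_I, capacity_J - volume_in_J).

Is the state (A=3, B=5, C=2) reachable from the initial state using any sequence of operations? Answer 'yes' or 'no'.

Answer: yes

Derivation:
BFS from (A=0, B=0, C=9):
  1. fill(A) -> (A=3 B=0 C=9)
  2. fill(B) -> (A=3 B=7 C=9)
  3. empty(C) -> (A=3 B=7 C=0)
  4. pour(B -> C) -> (A=3 B=0 C=7)
  5. pour(A -> C) -> (A=1 B=0 C=9)
  6. pour(C -> B) -> (A=1 B=7 C=2)
  7. pour(B -> A) -> (A=3 B=5 C=2)
Target reached → yes.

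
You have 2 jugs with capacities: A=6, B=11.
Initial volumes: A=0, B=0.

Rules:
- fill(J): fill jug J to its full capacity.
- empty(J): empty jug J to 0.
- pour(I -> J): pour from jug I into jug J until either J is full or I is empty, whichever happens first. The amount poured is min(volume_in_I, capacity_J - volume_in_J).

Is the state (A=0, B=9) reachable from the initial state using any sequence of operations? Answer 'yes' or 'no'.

Answer: yes

Derivation:
BFS from (A=0, B=0):
  1. fill(B) -> (A=0 B=11)
  2. pour(B -> A) -> (A=6 B=5)
  3. empty(A) -> (A=0 B=5)
  4. pour(B -> A) -> (A=5 B=0)
  5. fill(B) -> (A=5 B=11)
  6. pour(B -> A) -> (A=6 B=10)
  7. empty(A) -> (A=0 B=10)
  8. pour(B -> A) -> (A=6 B=4)
  9. empty(A) -> (A=0 B=4)
  10. pour(B -> A) -> (A=4 B=0)
  11. fill(B) -> (A=4 B=11)
  12. pour(B -> A) -> (A=6 B=9)
  13. empty(A) -> (A=0 B=9)
Target reached → yes.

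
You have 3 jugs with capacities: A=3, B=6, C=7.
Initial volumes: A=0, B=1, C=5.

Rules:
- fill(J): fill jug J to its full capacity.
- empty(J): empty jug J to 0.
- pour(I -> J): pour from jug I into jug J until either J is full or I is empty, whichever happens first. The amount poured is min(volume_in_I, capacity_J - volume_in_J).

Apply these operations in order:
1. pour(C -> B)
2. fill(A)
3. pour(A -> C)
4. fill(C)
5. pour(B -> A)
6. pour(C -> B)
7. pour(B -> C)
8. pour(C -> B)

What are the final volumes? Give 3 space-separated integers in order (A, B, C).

Step 1: pour(C -> B) -> (A=0 B=6 C=0)
Step 2: fill(A) -> (A=3 B=6 C=0)
Step 3: pour(A -> C) -> (A=0 B=6 C=3)
Step 4: fill(C) -> (A=0 B=6 C=7)
Step 5: pour(B -> A) -> (A=3 B=3 C=7)
Step 6: pour(C -> B) -> (A=3 B=6 C=4)
Step 7: pour(B -> C) -> (A=3 B=3 C=7)
Step 8: pour(C -> B) -> (A=3 B=6 C=4)

Answer: 3 6 4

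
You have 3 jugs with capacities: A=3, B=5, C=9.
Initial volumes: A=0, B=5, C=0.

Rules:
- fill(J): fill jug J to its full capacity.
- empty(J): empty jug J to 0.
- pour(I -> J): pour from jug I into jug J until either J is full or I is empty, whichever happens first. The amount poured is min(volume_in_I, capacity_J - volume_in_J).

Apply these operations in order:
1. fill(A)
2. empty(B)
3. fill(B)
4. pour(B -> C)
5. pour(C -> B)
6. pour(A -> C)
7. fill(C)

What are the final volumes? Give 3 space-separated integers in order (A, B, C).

Answer: 0 5 9

Derivation:
Step 1: fill(A) -> (A=3 B=5 C=0)
Step 2: empty(B) -> (A=3 B=0 C=0)
Step 3: fill(B) -> (A=3 B=5 C=0)
Step 4: pour(B -> C) -> (A=3 B=0 C=5)
Step 5: pour(C -> B) -> (A=3 B=5 C=0)
Step 6: pour(A -> C) -> (A=0 B=5 C=3)
Step 7: fill(C) -> (A=0 B=5 C=9)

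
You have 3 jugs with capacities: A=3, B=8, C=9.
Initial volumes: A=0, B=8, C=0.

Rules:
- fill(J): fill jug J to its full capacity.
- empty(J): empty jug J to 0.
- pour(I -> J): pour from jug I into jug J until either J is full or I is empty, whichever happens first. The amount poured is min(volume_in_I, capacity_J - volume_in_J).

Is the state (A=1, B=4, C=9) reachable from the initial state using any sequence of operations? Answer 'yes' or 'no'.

Answer: yes

Derivation:
BFS from (A=0, B=8, C=0):
  1. fill(A) -> (A=3 B=8 C=0)
  2. pour(B -> C) -> (A=3 B=0 C=8)
  3. pour(A -> B) -> (A=0 B=3 C=8)
  4. fill(A) -> (A=3 B=3 C=8)
  5. pour(A -> B) -> (A=0 B=6 C=8)
  6. pour(C -> A) -> (A=3 B=6 C=5)
  7. pour(A -> B) -> (A=1 B=8 C=5)
  8. pour(B -> C) -> (A=1 B=4 C=9)
Target reached → yes.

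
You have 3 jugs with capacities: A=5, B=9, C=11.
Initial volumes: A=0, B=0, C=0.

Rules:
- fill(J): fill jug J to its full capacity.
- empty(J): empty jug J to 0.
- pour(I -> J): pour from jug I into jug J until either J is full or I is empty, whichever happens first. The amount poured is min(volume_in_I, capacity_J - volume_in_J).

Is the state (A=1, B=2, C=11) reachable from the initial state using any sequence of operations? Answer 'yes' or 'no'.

BFS from (A=0, B=0, C=0):
  1. fill(A) -> (A=5 B=0 C=0)
  2. fill(B) -> (A=5 B=9 C=0)
  3. pour(B -> C) -> (A=5 B=0 C=9)
  4. pour(A -> B) -> (A=0 B=5 C=9)
  5. pour(C -> A) -> (A=5 B=5 C=4)
  6. pour(A -> B) -> (A=1 B=9 C=4)
  7. pour(B -> C) -> (A=1 B=2 C=11)
Target reached → yes.

Answer: yes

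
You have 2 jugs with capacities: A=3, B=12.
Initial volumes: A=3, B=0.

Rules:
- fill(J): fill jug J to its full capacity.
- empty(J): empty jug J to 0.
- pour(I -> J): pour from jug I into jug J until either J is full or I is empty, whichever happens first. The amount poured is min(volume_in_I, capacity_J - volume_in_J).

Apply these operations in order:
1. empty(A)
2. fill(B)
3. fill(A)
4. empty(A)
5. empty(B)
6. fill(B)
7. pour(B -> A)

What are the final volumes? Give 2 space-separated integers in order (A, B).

Answer: 3 9

Derivation:
Step 1: empty(A) -> (A=0 B=0)
Step 2: fill(B) -> (A=0 B=12)
Step 3: fill(A) -> (A=3 B=12)
Step 4: empty(A) -> (A=0 B=12)
Step 5: empty(B) -> (A=0 B=0)
Step 6: fill(B) -> (A=0 B=12)
Step 7: pour(B -> A) -> (A=3 B=9)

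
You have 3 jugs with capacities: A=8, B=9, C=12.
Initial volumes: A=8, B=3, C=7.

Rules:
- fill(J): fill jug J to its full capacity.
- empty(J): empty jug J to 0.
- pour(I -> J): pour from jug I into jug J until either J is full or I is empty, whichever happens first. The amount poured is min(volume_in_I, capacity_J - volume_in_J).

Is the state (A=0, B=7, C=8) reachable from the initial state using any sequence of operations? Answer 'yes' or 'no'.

Answer: yes

Derivation:
BFS from (A=8, B=3, C=7):
  1. empty(B) -> (A=8 B=0 C=7)
  2. pour(C -> B) -> (A=8 B=7 C=0)
  3. pour(A -> C) -> (A=0 B=7 C=8)
Target reached → yes.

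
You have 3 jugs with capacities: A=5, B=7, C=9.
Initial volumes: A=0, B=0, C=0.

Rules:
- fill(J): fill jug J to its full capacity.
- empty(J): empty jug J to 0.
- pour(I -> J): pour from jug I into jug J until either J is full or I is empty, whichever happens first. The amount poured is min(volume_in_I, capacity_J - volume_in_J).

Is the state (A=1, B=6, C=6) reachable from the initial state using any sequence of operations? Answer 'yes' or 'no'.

Answer: no

Derivation:
BFS explored all 288 reachable states.
Reachable set includes: (0,0,0), (0,0,1), (0,0,2), (0,0,3), (0,0,4), (0,0,5), (0,0,6), (0,0,7), (0,0,8), (0,0,9), (0,1,0), (0,1,1) ...
Target (A=1, B=6, C=6) not in reachable set → no.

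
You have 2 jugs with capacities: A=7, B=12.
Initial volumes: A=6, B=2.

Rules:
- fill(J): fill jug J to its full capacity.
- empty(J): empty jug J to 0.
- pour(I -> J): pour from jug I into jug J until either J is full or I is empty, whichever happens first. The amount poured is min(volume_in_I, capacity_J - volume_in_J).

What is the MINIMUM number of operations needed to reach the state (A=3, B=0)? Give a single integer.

BFS from (A=6, B=2). One shortest path:
  1. pour(A -> B) -> (A=0 B=8)
  2. fill(A) -> (A=7 B=8)
  3. pour(A -> B) -> (A=3 B=12)
  4. empty(B) -> (A=3 B=0)
Reached target in 4 moves.

Answer: 4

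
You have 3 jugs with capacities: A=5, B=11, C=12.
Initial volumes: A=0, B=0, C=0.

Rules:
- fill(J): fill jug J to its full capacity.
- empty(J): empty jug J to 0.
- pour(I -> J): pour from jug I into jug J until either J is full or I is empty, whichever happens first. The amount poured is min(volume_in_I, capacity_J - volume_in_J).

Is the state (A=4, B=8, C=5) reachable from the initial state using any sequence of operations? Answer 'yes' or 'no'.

BFS explored all 496 reachable states.
Reachable set includes: (0,0,0), (0,0,1), (0,0,2), (0,0,3), (0,0,4), (0,0,5), (0,0,6), (0,0,7), (0,0,8), (0,0,9), (0,0,10), (0,0,11) ...
Target (A=4, B=8, C=5) not in reachable set → no.

Answer: no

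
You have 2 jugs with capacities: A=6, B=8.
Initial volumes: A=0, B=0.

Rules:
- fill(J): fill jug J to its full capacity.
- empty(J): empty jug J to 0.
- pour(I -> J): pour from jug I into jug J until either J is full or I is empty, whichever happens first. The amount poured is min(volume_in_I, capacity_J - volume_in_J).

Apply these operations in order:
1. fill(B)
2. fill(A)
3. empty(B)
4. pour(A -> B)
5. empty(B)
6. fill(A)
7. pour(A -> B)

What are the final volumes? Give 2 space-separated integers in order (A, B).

Answer: 0 6

Derivation:
Step 1: fill(B) -> (A=0 B=8)
Step 2: fill(A) -> (A=6 B=8)
Step 3: empty(B) -> (A=6 B=0)
Step 4: pour(A -> B) -> (A=0 B=6)
Step 5: empty(B) -> (A=0 B=0)
Step 6: fill(A) -> (A=6 B=0)
Step 7: pour(A -> B) -> (A=0 B=6)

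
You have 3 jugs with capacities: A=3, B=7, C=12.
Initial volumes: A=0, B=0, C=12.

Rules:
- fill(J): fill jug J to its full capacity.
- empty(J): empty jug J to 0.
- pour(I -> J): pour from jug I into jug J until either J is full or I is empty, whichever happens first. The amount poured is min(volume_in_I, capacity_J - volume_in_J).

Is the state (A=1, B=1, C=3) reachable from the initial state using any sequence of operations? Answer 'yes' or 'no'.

BFS explored all 284 reachable states.
Reachable set includes: (0,0,0), (0,0,1), (0,0,2), (0,0,3), (0,0,4), (0,0,5), (0,0,6), (0,0,7), (0,0,8), (0,0,9), (0,0,10), (0,0,11) ...
Target (A=1, B=1, C=3) not in reachable set → no.

Answer: no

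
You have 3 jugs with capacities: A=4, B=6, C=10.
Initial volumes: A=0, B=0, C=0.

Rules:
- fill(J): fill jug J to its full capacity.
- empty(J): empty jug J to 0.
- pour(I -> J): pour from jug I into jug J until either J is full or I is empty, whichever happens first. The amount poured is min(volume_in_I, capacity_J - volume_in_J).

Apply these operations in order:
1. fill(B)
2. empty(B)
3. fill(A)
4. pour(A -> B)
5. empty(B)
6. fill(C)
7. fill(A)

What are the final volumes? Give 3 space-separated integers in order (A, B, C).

Step 1: fill(B) -> (A=0 B=6 C=0)
Step 2: empty(B) -> (A=0 B=0 C=0)
Step 3: fill(A) -> (A=4 B=0 C=0)
Step 4: pour(A -> B) -> (A=0 B=4 C=0)
Step 5: empty(B) -> (A=0 B=0 C=0)
Step 6: fill(C) -> (A=0 B=0 C=10)
Step 7: fill(A) -> (A=4 B=0 C=10)

Answer: 4 0 10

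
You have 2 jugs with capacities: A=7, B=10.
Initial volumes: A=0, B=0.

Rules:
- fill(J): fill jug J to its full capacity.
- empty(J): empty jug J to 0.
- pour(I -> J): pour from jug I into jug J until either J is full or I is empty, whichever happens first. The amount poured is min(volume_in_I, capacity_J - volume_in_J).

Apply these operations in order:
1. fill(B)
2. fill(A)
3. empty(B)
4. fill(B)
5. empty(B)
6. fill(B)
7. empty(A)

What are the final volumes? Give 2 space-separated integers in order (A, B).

Step 1: fill(B) -> (A=0 B=10)
Step 2: fill(A) -> (A=7 B=10)
Step 3: empty(B) -> (A=7 B=0)
Step 4: fill(B) -> (A=7 B=10)
Step 5: empty(B) -> (A=7 B=0)
Step 6: fill(B) -> (A=7 B=10)
Step 7: empty(A) -> (A=0 B=10)

Answer: 0 10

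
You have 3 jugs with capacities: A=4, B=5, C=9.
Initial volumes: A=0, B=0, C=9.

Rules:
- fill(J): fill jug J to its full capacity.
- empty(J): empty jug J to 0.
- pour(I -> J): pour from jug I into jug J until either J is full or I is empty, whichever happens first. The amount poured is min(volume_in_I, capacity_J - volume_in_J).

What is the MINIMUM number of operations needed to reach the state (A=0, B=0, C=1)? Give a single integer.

Answer: 4

Derivation:
BFS from (A=0, B=0, C=9). One shortest path:
  1. pour(C -> A) -> (A=4 B=0 C=5)
  2. empty(A) -> (A=0 B=0 C=5)
  3. pour(C -> A) -> (A=4 B=0 C=1)
  4. empty(A) -> (A=0 B=0 C=1)
Reached target in 4 moves.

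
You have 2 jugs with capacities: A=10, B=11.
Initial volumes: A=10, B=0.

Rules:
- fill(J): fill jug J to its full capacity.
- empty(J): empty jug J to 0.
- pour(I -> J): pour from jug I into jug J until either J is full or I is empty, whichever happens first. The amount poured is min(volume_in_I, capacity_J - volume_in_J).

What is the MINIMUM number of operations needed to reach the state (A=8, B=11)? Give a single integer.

Answer: 7

Derivation:
BFS from (A=10, B=0). One shortest path:
  1. pour(A -> B) -> (A=0 B=10)
  2. fill(A) -> (A=10 B=10)
  3. pour(A -> B) -> (A=9 B=11)
  4. empty(B) -> (A=9 B=0)
  5. pour(A -> B) -> (A=0 B=9)
  6. fill(A) -> (A=10 B=9)
  7. pour(A -> B) -> (A=8 B=11)
Reached target in 7 moves.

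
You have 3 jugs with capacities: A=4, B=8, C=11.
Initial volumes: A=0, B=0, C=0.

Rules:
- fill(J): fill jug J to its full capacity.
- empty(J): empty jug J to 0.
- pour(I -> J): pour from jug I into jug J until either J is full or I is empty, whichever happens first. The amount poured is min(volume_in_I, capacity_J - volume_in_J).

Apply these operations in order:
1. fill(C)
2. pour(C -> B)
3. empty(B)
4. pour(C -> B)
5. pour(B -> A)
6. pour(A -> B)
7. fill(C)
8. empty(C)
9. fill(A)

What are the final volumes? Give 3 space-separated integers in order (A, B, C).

Step 1: fill(C) -> (A=0 B=0 C=11)
Step 2: pour(C -> B) -> (A=0 B=8 C=3)
Step 3: empty(B) -> (A=0 B=0 C=3)
Step 4: pour(C -> B) -> (A=0 B=3 C=0)
Step 5: pour(B -> A) -> (A=3 B=0 C=0)
Step 6: pour(A -> B) -> (A=0 B=3 C=0)
Step 7: fill(C) -> (A=0 B=3 C=11)
Step 8: empty(C) -> (A=0 B=3 C=0)
Step 9: fill(A) -> (A=4 B=3 C=0)

Answer: 4 3 0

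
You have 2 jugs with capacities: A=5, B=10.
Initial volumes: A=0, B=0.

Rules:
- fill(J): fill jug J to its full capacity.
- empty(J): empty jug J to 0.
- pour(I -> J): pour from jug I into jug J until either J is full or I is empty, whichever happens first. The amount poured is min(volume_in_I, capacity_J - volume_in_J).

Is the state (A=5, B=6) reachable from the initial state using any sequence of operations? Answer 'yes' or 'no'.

BFS explored all 6 reachable states.
Reachable set includes: (0,0), (0,5), (0,10), (5,0), (5,5), (5,10)
Target (A=5, B=6) not in reachable set → no.

Answer: no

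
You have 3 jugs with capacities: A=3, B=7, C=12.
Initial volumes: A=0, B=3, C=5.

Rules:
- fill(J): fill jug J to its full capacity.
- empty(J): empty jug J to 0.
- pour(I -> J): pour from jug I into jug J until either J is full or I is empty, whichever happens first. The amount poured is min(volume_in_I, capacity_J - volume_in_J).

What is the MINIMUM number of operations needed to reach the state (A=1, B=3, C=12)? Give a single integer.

BFS from (A=0, B=3, C=5). One shortest path:
  1. fill(A) -> (A=3 B=3 C=5)
  2. pour(C -> B) -> (A=3 B=7 C=1)
  3. empty(B) -> (A=3 B=0 C=1)
  4. pour(A -> B) -> (A=0 B=3 C=1)
  5. pour(C -> A) -> (A=1 B=3 C=0)
  6. fill(C) -> (A=1 B=3 C=12)
Reached target in 6 moves.

Answer: 6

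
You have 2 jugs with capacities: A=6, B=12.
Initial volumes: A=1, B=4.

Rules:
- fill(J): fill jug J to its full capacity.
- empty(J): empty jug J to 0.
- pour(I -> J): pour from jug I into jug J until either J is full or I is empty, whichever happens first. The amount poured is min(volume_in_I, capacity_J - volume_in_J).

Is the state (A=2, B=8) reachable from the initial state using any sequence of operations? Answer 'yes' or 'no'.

Answer: no

Derivation:
BFS explored all 25 reachable states.
Reachable set includes: (0,0), (0,1), (0,4), (0,5), (0,6), (0,7), (0,10), (0,11), (0,12), (1,0), (1,4), (1,12) ...
Target (A=2, B=8) not in reachable set → no.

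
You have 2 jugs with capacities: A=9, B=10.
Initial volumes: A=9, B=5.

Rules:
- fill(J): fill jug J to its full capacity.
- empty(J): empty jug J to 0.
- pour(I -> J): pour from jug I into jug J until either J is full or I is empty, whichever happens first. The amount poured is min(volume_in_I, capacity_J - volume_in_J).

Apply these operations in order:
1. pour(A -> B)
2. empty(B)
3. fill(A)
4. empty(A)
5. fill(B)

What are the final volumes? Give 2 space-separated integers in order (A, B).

Step 1: pour(A -> B) -> (A=4 B=10)
Step 2: empty(B) -> (A=4 B=0)
Step 3: fill(A) -> (A=9 B=0)
Step 4: empty(A) -> (A=0 B=0)
Step 5: fill(B) -> (A=0 B=10)

Answer: 0 10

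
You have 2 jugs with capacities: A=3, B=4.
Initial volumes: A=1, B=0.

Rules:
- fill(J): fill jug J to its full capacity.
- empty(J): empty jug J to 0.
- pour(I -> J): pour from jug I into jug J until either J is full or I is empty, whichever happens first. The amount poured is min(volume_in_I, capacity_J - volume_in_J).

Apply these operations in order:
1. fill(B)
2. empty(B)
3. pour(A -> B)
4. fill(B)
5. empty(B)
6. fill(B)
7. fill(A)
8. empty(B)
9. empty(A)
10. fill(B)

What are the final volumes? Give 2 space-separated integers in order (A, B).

Step 1: fill(B) -> (A=1 B=4)
Step 2: empty(B) -> (A=1 B=0)
Step 3: pour(A -> B) -> (A=0 B=1)
Step 4: fill(B) -> (A=0 B=4)
Step 5: empty(B) -> (A=0 B=0)
Step 6: fill(B) -> (A=0 B=4)
Step 7: fill(A) -> (A=3 B=4)
Step 8: empty(B) -> (A=3 B=0)
Step 9: empty(A) -> (A=0 B=0)
Step 10: fill(B) -> (A=0 B=4)

Answer: 0 4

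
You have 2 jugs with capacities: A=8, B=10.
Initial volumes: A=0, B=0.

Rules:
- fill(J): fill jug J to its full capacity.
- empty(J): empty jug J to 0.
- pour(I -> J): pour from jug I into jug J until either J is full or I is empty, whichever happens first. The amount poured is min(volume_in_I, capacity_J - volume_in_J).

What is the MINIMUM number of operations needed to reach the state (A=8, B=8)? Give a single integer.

BFS from (A=0, B=0). One shortest path:
  1. fill(A) -> (A=8 B=0)
  2. pour(A -> B) -> (A=0 B=8)
  3. fill(A) -> (A=8 B=8)
Reached target in 3 moves.

Answer: 3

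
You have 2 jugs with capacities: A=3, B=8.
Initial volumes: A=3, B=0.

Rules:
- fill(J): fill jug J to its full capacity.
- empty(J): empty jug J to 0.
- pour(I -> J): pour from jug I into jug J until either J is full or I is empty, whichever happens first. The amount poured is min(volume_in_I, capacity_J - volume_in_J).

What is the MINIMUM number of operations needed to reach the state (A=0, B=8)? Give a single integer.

Answer: 2

Derivation:
BFS from (A=3, B=0). One shortest path:
  1. empty(A) -> (A=0 B=0)
  2. fill(B) -> (A=0 B=8)
Reached target in 2 moves.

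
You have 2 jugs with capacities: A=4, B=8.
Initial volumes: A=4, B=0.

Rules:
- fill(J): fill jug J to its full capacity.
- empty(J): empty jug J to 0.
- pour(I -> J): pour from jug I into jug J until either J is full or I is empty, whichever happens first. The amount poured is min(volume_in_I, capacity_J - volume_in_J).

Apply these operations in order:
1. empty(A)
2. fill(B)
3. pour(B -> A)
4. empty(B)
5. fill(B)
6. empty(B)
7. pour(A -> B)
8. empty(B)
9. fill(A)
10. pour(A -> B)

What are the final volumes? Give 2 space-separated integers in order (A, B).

Answer: 0 4

Derivation:
Step 1: empty(A) -> (A=0 B=0)
Step 2: fill(B) -> (A=0 B=8)
Step 3: pour(B -> A) -> (A=4 B=4)
Step 4: empty(B) -> (A=4 B=0)
Step 5: fill(B) -> (A=4 B=8)
Step 6: empty(B) -> (A=4 B=0)
Step 7: pour(A -> B) -> (A=0 B=4)
Step 8: empty(B) -> (A=0 B=0)
Step 9: fill(A) -> (A=4 B=0)
Step 10: pour(A -> B) -> (A=0 B=4)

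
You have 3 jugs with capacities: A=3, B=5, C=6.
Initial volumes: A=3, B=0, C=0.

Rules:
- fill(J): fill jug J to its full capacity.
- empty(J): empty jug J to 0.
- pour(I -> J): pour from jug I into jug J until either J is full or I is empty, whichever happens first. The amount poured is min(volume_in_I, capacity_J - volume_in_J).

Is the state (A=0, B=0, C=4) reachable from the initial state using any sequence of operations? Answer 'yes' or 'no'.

Answer: yes

Derivation:
BFS from (A=3, B=0, C=0):
  1. fill(C) -> (A=3 B=0 C=6)
  2. pour(A -> B) -> (A=0 B=3 C=6)
  3. pour(C -> B) -> (A=0 B=5 C=4)
  4. empty(B) -> (A=0 B=0 C=4)
Target reached → yes.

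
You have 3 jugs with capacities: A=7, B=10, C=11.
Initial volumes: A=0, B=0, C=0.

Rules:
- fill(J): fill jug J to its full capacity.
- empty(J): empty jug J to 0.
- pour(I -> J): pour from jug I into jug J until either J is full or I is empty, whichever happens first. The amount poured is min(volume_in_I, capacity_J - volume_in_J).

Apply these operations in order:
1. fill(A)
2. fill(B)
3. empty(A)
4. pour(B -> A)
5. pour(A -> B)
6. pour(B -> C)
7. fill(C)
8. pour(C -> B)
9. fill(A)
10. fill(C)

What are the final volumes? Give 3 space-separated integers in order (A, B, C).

Answer: 7 10 11

Derivation:
Step 1: fill(A) -> (A=7 B=0 C=0)
Step 2: fill(B) -> (A=7 B=10 C=0)
Step 3: empty(A) -> (A=0 B=10 C=0)
Step 4: pour(B -> A) -> (A=7 B=3 C=0)
Step 5: pour(A -> B) -> (A=0 B=10 C=0)
Step 6: pour(B -> C) -> (A=0 B=0 C=10)
Step 7: fill(C) -> (A=0 B=0 C=11)
Step 8: pour(C -> B) -> (A=0 B=10 C=1)
Step 9: fill(A) -> (A=7 B=10 C=1)
Step 10: fill(C) -> (A=7 B=10 C=11)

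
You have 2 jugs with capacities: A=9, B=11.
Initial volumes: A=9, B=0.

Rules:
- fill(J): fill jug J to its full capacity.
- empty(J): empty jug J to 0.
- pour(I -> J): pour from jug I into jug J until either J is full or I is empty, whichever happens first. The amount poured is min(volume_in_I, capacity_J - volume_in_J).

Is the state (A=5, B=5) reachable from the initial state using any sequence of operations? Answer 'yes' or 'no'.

Answer: no

Derivation:
BFS explored all 40 reachable states.
Reachable set includes: (0,0), (0,1), (0,2), (0,3), (0,4), (0,5), (0,6), (0,7), (0,8), (0,9), (0,10), (0,11) ...
Target (A=5, B=5) not in reachable set → no.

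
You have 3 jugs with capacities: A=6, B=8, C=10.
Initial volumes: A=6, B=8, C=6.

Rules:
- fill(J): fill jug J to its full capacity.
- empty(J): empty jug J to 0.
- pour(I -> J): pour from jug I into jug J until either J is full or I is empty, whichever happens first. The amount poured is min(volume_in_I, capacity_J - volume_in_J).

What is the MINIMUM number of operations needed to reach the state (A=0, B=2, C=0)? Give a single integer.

BFS from (A=6, B=8, C=6). One shortest path:
  1. empty(A) -> (A=0 B=8 C=6)
  2. empty(C) -> (A=0 B=8 C=0)
  3. pour(B -> A) -> (A=6 B=2 C=0)
  4. empty(A) -> (A=0 B=2 C=0)
Reached target in 4 moves.

Answer: 4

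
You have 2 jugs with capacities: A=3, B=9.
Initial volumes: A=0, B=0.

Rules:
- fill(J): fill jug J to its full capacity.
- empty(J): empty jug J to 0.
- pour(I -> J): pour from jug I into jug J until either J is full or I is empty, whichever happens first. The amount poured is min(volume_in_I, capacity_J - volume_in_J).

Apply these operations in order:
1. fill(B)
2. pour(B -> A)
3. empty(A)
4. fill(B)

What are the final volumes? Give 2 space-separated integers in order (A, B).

Step 1: fill(B) -> (A=0 B=9)
Step 2: pour(B -> A) -> (A=3 B=6)
Step 3: empty(A) -> (A=0 B=6)
Step 4: fill(B) -> (A=0 B=9)

Answer: 0 9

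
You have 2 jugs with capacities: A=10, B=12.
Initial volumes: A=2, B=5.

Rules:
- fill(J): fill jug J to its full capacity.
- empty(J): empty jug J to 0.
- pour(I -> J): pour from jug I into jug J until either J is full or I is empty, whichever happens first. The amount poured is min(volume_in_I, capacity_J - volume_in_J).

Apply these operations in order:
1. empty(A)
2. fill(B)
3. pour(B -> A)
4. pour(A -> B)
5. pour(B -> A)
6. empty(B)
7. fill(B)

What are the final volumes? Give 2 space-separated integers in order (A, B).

Answer: 10 12

Derivation:
Step 1: empty(A) -> (A=0 B=5)
Step 2: fill(B) -> (A=0 B=12)
Step 3: pour(B -> A) -> (A=10 B=2)
Step 4: pour(A -> B) -> (A=0 B=12)
Step 5: pour(B -> A) -> (A=10 B=2)
Step 6: empty(B) -> (A=10 B=0)
Step 7: fill(B) -> (A=10 B=12)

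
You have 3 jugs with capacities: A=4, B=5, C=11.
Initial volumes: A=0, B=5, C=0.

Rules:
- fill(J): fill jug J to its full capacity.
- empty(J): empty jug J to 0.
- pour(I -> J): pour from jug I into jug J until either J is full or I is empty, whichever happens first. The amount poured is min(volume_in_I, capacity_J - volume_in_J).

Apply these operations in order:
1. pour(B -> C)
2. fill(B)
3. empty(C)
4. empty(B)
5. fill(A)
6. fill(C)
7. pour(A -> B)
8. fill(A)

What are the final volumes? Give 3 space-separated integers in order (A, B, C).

Step 1: pour(B -> C) -> (A=0 B=0 C=5)
Step 2: fill(B) -> (A=0 B=5 C=5)
Step 3: empty(C) -> (A=0 B=5 C=0)
Step 4: empty(B) -> (A=0 B=0 C=0)
Step 5: fill(A) -> (A=4 B=0 C=0)
Step 6: fill(C) -> (A=4 B=0 C=11)
Step 7: pour(A -> B) -> (A=0 B=4 C=11)
Step 8: fill(A) -> (A=4 B=4 C=11)

Answer: 4 4 11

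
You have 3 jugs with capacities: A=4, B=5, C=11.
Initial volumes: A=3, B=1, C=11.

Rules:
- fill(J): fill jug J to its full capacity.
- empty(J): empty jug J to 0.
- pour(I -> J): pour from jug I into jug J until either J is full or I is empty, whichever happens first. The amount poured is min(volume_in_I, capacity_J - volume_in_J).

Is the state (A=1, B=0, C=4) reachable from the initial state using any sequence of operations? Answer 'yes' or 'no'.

Answer: yes

Derivation:
BFS from (A=3, B=1, C=11):
  1. fill(A) -> (A=4 B=1 C=11)
  2. empty(C) -> (A=4 B=1 C=0)
  3. pour(A -> C) -> (A=0 B=1 C=4)
  4. pour(B -> A) -> (A=1 B=0 C=4)
Target reached → yes.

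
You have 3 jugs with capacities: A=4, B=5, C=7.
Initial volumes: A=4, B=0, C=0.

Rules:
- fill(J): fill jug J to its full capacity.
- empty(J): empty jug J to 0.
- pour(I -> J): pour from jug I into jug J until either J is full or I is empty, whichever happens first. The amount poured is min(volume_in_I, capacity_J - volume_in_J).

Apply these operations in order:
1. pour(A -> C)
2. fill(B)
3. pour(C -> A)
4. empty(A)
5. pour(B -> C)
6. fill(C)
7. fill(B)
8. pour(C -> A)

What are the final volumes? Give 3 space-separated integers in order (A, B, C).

Step 1: pour(A -> C) -> (A=0 B=0 C=4)
Step 2: fill(B) -> (A=0 B=5 C=4)
Step 3: pour(C -> A) -> (A=4 B=5 C=0)
Step 4: empty(A) -> (A=0 B=5 C=0)
Step 5: pour(B -> C) -> (A=0 B=0 C=5)
Step 6: fill(C) -> (A=0 B=0 C=7)
Step 7: fill(B) -> (A=0 B=5 C=7)
Step 8: pour(C -> A) -> (A=4 B=5 C=3)

Answer: 4 5 3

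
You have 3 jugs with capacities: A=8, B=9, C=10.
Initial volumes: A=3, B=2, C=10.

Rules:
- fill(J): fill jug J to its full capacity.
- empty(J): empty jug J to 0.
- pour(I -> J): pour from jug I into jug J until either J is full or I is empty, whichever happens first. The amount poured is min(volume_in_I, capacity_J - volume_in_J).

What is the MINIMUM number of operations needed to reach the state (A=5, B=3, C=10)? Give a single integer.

BFS from (A=3, B=2, C=10). One shortest path:
  1. pour(C -> A) -> (A=8 B=2 C=5)
  2. empty(A) -> (A=0 B=2 C=5)
  3. pour(B -> A) -> (A=2 B=0 C=5)
  4. fill(B) -> (A=2 B=9 C=5)
  5. pour(B -> A) -> (A=8 B=3 C=5)
  6. empty(A) -> (A=0 B=3 C=5)
  7. pour(C -> A) -> (A=5 B=3 C=0)
  8. fill(C) -> (A=5 B=3 C=10)
Reached target in 8 moves.

Answer: 8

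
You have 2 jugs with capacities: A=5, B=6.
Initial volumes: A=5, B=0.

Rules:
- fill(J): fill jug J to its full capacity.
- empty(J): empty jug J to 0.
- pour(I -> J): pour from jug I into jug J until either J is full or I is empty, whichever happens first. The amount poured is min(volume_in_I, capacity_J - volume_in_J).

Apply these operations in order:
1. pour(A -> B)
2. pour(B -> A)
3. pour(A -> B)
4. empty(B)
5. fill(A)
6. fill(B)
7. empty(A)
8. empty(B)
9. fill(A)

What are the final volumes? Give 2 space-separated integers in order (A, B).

Answer: 5 0

Derivation:
Step 1: pour(A -> B) -> (A=0 B=5)
Step 2: pour(B -> A) -> (A=5 B=0)
Step 3: pour(A -> B) -> (A=0 B=5)
Step 4: empty(B) -> (A=0 B=0)
Step 5: fill(A) -> (A=5 B=0)
Step 6: fill(B) -> (A=5 B=6)
Step 7: empty(A) -> (A=0 B=6)
Step 8: empty(B) -> (A=0 B=0)
Step 9: fill(A) -> (A=5 B=0)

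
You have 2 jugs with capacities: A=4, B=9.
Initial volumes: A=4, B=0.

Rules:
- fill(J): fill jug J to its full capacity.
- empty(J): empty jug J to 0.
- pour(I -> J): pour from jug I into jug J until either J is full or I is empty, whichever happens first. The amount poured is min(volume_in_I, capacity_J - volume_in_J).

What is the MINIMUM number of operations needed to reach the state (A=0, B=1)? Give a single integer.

Answer: 6

Derivation:
BFS from (A=4, B=0). One shortest path:
  1. empty(A) -> (A=0 B=0)
  2. fill(B) -> (A=0 B=9)
  3. pour(B -> A) -> (A=4 B=5)
  4. empty(A) -> (A=0 B=5)
  5. pour(B -> A) -> (A=4 B=1)
  6. empty(A) -> (A=0 B=1)
Reached target in 6 moves.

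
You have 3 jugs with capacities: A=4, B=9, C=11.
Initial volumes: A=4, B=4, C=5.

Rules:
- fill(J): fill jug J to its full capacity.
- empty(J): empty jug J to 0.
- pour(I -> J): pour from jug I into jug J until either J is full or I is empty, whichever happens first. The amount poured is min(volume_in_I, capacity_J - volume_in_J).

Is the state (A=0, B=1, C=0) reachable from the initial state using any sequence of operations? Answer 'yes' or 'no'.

BFS from (A=4, B=4, C=5):
  1. empty(A) -> (A=0 B=4 C=5)
  2. empty(B) -> (A=0 B=0 C=5)
  3. pour(C -> A) -> (A=4 B=0 C=1)
  4. empty(A) -> (A=0 B=0 C=1)
  5. pour(C -> B) -> (A=0 B=1 C=0)
Target reached → yes.

Answer: yes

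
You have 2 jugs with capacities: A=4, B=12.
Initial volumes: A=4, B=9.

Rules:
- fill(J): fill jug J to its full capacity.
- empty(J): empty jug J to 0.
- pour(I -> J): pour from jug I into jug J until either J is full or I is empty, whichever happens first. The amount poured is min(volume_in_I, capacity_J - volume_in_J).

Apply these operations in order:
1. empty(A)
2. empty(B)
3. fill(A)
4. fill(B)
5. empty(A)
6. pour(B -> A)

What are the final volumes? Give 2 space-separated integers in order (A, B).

Step 1: empty(A) -> (A=0 B=9)
Step 2: empty(B) -> (A=0 B=0)
Step 3: fill(A) -> (A=4 B=0)
Step 4: fill(B) -> (A=4 B=12)
Step 5: empty(A) -> (A=0 B=12)
Step 6: pour(B -> A) -> (A=4 B=8)

Answer: 4 8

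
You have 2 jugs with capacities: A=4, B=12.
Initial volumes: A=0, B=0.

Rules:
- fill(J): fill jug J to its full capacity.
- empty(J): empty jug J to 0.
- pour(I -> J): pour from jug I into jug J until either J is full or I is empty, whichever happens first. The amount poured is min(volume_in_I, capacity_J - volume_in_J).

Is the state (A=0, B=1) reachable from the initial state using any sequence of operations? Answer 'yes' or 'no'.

Answer: no

Derivation:
BFS explored all 8 reachable states.
Reachable set includes: (0,0), (0,4), (0,8), (0,12), (4,0), (4,4), (4,8), (4,12)
Target (A=0, B=1) not in reachable set → no.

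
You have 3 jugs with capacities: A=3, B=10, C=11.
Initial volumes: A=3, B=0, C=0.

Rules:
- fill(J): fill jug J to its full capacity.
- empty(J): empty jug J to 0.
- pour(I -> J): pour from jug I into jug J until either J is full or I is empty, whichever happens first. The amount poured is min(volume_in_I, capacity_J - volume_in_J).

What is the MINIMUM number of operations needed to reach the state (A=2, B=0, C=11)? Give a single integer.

Answer: 3

Derivation:
BFS from (A=3, B=0, C=0). One shortest path:
  1. fill(B) -> (A=3 B=10 C=0)
  2. pour(B -> C) -> (A=3 B=0 C=10)
  3. pour(A -> C) -> (A=2 B=0 C=11)
Reached target in 3 moves.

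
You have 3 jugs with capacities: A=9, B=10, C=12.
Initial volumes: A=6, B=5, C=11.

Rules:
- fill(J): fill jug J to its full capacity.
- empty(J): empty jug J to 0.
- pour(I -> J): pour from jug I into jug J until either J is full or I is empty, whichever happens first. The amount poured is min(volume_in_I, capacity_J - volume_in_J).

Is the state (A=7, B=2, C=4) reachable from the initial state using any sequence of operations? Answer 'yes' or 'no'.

Answer: no

Derivation:
BFS explored all 639 reachable states.
Reachable set includes: (0,0,0), (0,0,1), (0,0,2), (0,0,3), (0,0,4), (0,0,5), (0,0,6), (0,0,7), (0,0,8), (0,0,9), (0,0,10), (0,0,11) ...
Target (A=7, B=2, C=4) not in reachable set → no.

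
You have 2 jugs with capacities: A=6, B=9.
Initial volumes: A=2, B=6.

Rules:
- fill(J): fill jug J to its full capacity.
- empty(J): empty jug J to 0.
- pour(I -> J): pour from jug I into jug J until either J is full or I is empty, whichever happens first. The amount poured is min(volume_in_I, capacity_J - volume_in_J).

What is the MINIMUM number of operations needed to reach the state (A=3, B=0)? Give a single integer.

Answer: 3

Derivation:
BFS from (A=2, B=6). One shortest path:
  1. fill(A) -> (A=6 B=6)
  2. pour(A -> B) -> (A=3 B=9)
  3. empty(B) -> (A=3 B=0)
Reached target in 3 moves.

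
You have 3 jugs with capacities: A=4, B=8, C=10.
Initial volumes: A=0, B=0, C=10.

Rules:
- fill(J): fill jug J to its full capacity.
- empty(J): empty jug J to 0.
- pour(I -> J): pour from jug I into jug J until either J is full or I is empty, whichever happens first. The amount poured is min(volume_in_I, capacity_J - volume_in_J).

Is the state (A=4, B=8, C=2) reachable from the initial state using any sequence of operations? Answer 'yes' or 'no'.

BFS from (A=0, B=0, C=10):
  1. fill(A) -> (A=4 B=0 C=10)
  2. pour(C -> B) -> (A=4 B=8 C=2)
Target reached → yes.

Answer: yes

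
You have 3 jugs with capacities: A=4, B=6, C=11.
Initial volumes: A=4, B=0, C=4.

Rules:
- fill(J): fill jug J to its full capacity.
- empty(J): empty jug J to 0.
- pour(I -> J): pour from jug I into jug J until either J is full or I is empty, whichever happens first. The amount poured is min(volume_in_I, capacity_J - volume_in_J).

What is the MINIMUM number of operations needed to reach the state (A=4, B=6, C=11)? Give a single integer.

Answer: 2

Derivation:
BFS from (A=4, B=0, C=4). One shortest path:
  1. fill(B) -> (A=4 B=6 C=4)
  2. fill(C) -> (A=4 B=6 C=11)
Reached target in 2 moves.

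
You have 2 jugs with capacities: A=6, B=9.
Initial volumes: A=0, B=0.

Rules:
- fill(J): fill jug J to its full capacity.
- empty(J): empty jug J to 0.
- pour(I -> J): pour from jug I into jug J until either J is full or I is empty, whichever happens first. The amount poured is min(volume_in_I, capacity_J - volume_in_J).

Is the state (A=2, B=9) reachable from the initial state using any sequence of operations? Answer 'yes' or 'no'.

BFS explored all 10 reachable states.
Reachable set includes: (0,0), (0,3), (0,6), (0,9), (3,0), (3,9), (6,0), (6,3), (6,6), (6,9)
Target (A=2, B=9) not in reachable set → no.

Answer: no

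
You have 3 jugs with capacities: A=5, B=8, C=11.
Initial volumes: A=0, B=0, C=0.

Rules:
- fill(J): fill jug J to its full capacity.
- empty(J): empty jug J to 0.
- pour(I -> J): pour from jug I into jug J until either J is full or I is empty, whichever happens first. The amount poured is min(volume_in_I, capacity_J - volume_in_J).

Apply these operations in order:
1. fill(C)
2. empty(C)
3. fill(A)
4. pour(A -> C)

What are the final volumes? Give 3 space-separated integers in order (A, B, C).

Answer: 0 0 5

Derivation:
Step 1: fill(C) -> (A=0 B=0 C=11)
Step 2: empty(C) -> (A=0 B=0 C=0)
Step 3: fill(A) -> (A=5 B=0 C=0)
Step 4: pour(A -> C) -> (A=0 B=0 C=5)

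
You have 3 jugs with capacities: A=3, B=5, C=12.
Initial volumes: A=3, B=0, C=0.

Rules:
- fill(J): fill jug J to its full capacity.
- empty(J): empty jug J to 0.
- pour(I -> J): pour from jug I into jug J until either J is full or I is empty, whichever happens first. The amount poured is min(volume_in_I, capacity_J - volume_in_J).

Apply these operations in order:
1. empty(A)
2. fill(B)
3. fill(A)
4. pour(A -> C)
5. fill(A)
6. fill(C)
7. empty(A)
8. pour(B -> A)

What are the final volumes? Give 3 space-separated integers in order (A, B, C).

Answer: 3 2 12

Derivation:
Step 1: empty(A) -> (A=0 B=0 C=0)
Step 2: fill(B) -> (A=0 B=5 C=0)
Step 3: fill(A) -> (A=3 B=5 C=0)
Step 4: pour(A -> C) -> (A=0 B=5 C=3)
Step 5: fill(A) -> (A=3 B=5 C=3)
Step 6: fill(C) -> (A=3 B=5 C=12)
Step 7: empty(A) -> (A=0 B=5 C=12)
Step 8: pour(B -> A) -> (A=3 B=2 C=12)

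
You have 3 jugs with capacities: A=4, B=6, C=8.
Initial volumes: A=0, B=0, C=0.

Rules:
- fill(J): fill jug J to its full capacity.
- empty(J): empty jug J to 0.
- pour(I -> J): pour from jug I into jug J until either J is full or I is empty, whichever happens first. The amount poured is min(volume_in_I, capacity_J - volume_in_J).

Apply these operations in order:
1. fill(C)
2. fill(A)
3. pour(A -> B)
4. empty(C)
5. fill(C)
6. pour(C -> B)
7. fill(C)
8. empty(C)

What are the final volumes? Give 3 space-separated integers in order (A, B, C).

Answer: 0 6 0

Derivation:
Step 1: fill(C) -> (A=0 B=0 C=8)
Step 2: fill(A) -> (A=4 B=0 C=8)
Step 3: pour(A -> B) -> (A=0 B=4 C=8)
Step 4: empty(C) -> (A=0 B=4 C=0)
Step 5: fill(C) -> (A=0 B=4 C=8)
Step 6: pour(C -> B) -> (A=0 B=6 C=6)
Step 7: fill(C) -> (A=0 B=6 C=8)
Step 8: empty(C) -> (A=0 B=6 C=0)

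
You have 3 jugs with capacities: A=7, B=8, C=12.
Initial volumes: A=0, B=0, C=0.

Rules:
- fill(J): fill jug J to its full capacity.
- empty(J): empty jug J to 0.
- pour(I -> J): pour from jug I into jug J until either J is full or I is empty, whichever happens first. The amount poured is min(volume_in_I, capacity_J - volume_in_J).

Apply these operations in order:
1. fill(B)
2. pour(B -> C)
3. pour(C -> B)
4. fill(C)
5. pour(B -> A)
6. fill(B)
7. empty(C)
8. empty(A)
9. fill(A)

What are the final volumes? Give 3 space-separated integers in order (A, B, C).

Step 1: fill(B) -> (A=0 B=8 C=0)
Step 2: pour(B -> C) -> (A=0 B=0 C=8)
Step 3: pour(C -> B) -> (A=0 B=8 C=0)
Step 4: fill(C) -> (A=0 B=8 C=12)
Step 5: pour(B -> A) -> (A=7 B=1 C=12)
Step 6: fill(B) -> (A=7 B=8 C=12)
Step 7: empty(C) -> (A=7 B=8 C=0)
Step 8: empty(A) -> (A=0 B=8 C=0)
Step 9: fill(A) -> (A=7 B=8 C=0)

Answer: 7 8 0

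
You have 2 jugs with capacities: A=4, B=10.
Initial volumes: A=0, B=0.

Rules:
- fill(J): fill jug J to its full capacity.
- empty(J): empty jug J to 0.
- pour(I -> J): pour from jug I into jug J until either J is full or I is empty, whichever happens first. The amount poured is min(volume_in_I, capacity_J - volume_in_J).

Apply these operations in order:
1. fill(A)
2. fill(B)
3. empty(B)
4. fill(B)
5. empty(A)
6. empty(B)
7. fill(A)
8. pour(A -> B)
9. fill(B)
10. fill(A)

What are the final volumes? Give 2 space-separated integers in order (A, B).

Answer: 4 10

Derivation:
Step 1: fill(A) -> (A=4 B=0)
Step 2: fill(B) -> (A=4 B=10)
Step 3: empty(B) -> (A=4 B=0)
Step 4: fill(B) -> (A=4 B=10)
Step 5: empty(A) -> (A=0 B=10)
Step 6: empty(B) -> (A=0 B=0)
Step 7: fill(A) -> (A=4 B=0)
Step 8: pour(A -> B) -> (A=0 B=4)
Step 9: fill(B) -> (A=0 B=10)
Step 10: fill(A) -> (A=4 B=10)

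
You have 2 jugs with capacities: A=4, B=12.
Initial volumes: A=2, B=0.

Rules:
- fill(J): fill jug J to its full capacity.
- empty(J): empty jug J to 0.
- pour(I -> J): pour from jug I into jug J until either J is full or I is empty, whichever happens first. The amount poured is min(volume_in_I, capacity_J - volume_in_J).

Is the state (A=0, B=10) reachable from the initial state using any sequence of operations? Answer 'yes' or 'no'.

BFS from (A=2, B=0):
  1. fill(B) -> (A=2 B=12)
  2. pour(B -> A) -> (A=4 B=10)
  3. empty(A) -> (A=0 B=10)
Target reached → yes.

Answer: yes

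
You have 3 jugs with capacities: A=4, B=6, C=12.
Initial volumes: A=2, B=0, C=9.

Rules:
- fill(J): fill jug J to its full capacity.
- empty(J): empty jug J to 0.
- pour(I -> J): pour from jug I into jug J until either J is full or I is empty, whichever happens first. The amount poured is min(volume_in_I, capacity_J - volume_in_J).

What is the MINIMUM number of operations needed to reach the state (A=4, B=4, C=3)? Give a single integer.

BFS from (A=2, B=0, C=9). One shortest path:
  1. pour(C -> B) -> (A=2 B=6 C=3)
  2. pour(B -> A) -> (A=4 B=4 C=3)
Reached target in 2 moves.

Answer: 2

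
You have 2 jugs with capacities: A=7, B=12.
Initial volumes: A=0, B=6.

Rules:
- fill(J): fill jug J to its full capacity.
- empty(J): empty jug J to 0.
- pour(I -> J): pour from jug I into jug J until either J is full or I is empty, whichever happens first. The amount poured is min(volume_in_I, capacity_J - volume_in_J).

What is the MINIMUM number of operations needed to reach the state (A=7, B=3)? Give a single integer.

Answer: 8

Derivation:
BFS from (A=0, B=6). One shortest path:
  1. fill(B) -> (A=0 B=12)
  2. pour(B -> A) -> (A=7 B=5)
  3. empty(A) -> (A=0 B=5)
  4. pour(B -> A) -> (A=5 B=0)
  5. fill(B) -> (A=5 B=12)
  6. pour(B -> A) -> (A=7 B=10)
  7. empty(A) -> (A=0 B=10)
  8. pour(B -> A) -> (A=7 B=3)
Reached target in 8 moves.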